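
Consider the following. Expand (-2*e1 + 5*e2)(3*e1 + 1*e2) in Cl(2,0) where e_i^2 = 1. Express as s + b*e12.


Expand: (-2*e1 + 5*e2)(3*e1 + 1*e2)
= (-2)*3*e1e1 + (-2)*1*e1e2 + 5*3*e2e1 + 5*1*e2e2
Using e1^2 = e2^2 = 1, e2e1 = -e1e2:
Scalar part s = (-2)*3 + 5*1 = -6 + 5 = -1
Bivector part b = (-2)*1 - 5*3 = -2 - 15 = -17
uv = -1 - 17*e12


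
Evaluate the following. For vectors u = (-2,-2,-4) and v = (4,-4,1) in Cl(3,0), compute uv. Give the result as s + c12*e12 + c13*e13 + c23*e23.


In Cl(3,0): e_i^2 = 1, e_ie_j = -e_je_i for i != j.
Scalar part = u . v = (-2)*4 + (-2)*(-4) + (-4)*1
= -8 + 8 + (-4) = -4
e12 coeff = (-2)*(-4) - (-2)*4 = 8 - (-8) = 16
e13 coeff = (-2)*1 - (-4)*4 = -2 - (-16) = 14
e23 coeff = (-2)*1 - (-4)*(-4) = -2 - 16 = -18
uv = -4 + 16*e12 + 14*e13 - 18*e23


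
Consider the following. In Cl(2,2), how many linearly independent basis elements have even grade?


Even subalgebra dimension = 2^(n-1)
n = 2 + 2 = 4
2^(4 - 1) = 2^3 = 8
Verification: sum of C(4,k) for even k = 1 + 6 + 1 = 8
Result = 8


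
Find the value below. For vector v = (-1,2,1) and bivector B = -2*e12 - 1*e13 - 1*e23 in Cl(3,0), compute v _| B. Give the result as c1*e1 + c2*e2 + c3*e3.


Left contraction v _| B = <vB>_1 (grade-1 part of the geometric product vB).
Using e1_|e12 = e2, e2_|e12 = -e1, e1_|e13 = e3, e3_|e13 = -e1, e2_|e23 = e3, e3_|e23 = -e2:
e1 coeff: -v2*b12 - v3*b13 = -(2)*(-2) - (1)*(-1) = 5
e2 coeff: v1*b12 - v3*b23 = (-1)*(-2) - (1)*(-1) = 3
e3 coeff: v1*b13 + v2*b23 = (-1)*(-1) + (2)*(-1) = -1
v _| B = 5*e1 + 3*e2 - 1*e3


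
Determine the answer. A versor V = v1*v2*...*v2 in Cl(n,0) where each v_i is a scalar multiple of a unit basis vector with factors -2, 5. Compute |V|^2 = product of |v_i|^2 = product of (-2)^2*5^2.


Each vector v_i has |v_i|^2 = s_i^2
Squared scales: (-2)^2 = 4, 5^2 = 25
|V|^2 = 4 * 25
= 100


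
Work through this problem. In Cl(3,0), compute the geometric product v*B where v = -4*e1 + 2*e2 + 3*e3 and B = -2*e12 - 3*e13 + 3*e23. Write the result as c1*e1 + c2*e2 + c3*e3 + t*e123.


vB has grade-1 (vector) and grade-3 (trivector) parts: vB = (v _| B) + (v ^ B).
Vector part <vB>_1:
  e1: -v2*b12 - v3*b13 = -(2)*(-2) - (3)*(-3) = 13
  e2: v1*b12 - v3*b23 = (-4)*(-2) - (3)*(3) = -1
  e3: v1*b13 + v2*b23 = (-4)*(-3) + (2)*(3) = 18
Trivector part <vB>_3:
  e123: v1*b23 - v2*b13 + v3*b12 = (-4)*(3) - (2)*(-3) + (3)*(-2) = -12
vB = 13*e1 - 1*e2 + 18*e3 - 12*e123


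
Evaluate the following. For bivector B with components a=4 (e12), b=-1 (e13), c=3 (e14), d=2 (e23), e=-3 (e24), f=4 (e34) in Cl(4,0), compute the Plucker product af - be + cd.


Plucker relation: af - be + cd
a*f = 4*4 = 16
b*e = (-1)*(-3) = 3
c*d = 3*2 = 6
af - be + cd = 16 - 3 + 6
= 19


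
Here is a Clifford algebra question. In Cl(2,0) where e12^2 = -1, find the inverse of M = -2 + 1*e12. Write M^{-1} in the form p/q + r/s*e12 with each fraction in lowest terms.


M = -2 + 1*e12, where e12^2 = -1.
Since M commutes with its reverse ~M = a - b*e12, M * ~M = a^2 - b^2*e12^2 = a^2 + b^2.
So M^{-1} = ~M / (a^2 + b^2) = (a - b*e12)/(a^2 + b^2).
a^2 + b^2 = 4 + 1 = 5
Scalar part = -2/5 = -2/5
Bivector coeff = -1/5 = -1/5
M^{-1} = -2/5 - 1/5*e12


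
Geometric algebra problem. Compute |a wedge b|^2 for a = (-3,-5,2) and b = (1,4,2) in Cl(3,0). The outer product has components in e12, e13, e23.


a wedge b = (a1*b2 - a2*b1)*e12 + (a1*b3 - a3*b1)*e13 + (a2*b3 - a3*b2)*e23
e12 coeff: (-3)*4 - (-5)*1 = -12 - (-5) = -7
e13 coeff: (-3)*2 - 2*1 = -6 - 2 = -8
e23 coeff: (-5)*2 - 2*4 = -10 - 8 = -18
|a wedge b|^2 = (-7)^2 + (-8)^2 + (-18)^2
= 49 + 64 + 324
= 437


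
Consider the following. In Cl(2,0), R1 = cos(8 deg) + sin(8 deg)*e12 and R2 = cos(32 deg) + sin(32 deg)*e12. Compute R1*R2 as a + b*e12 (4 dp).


Same-plane rotors commute and their half-angles add:
R1*R2 = cos(a1 + a2) + sin(a1 + a2)*e12.
a1 + a2 = 8 + 32 = 40 deg
cos(40 deg) = 0.7660
sin(40 deg) = 0.6428
R1*R2 = 0.7660 + 0.6428*e12


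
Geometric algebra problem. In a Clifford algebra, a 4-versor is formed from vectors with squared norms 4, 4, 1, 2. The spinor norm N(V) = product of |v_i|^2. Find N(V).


Spinor norm N(V) = |v1|^2 * |v2|^2 * ... * |v4|^2
= 4 * 4 * 1 * 2
Running product: 4, 16, 16, 32
N(V) = 32


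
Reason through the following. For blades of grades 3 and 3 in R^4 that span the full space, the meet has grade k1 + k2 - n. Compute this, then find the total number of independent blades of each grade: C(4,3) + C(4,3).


Meet grade = grade(A) + grade(B) - n
= 3 + 3 - 4 = 2
C(4,3) = 4
C(4,3) = 4
dim_A + dim_B = 4 + 4 = 8


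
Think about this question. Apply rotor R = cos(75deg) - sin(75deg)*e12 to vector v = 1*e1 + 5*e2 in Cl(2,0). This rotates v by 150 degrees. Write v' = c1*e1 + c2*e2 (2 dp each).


Rotor R = cos(75deg) - sin(75deg)*e12
Rotation angle theta = 2 * 75 = 150 degrees
v' = R*v*~R rotates v by theta.
cos(150deg) = -0.8660, sin(150deg) = 0.5000
v'_1 = 1*cos(150deg) - 5*sin(150deg)
= 1*(-0.8660) - 5*0.5000
= -3.37
v'_2 = 1*sin(150deg) + 5*cos(150deg)
= 1*0.5000 + 5*(-0.8660)
= -3.83
v' = -3.37*e1 - 3.83*e2


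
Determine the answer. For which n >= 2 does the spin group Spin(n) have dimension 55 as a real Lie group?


dim Spin(n) = dim so(n) = n(n-1)/2.
Solve n(n-1)/2 = 55, i.e. n^2 - n - 110 = 0.
Discriminant = 1 + 8*55 = 441
n = (1 + sqrt(441))/2 = (1 + 21)/2 = 11


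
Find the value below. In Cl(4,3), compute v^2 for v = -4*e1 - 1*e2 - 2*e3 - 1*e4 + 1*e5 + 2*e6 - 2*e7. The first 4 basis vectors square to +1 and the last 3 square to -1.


v^2 = sum of c_i^2 * e_i^2
Positive signature terms (e_i^2 = +1): (-4)^2 + (-1)^2 + (-2)^2 + (-1)^2 = 22
Negative signature terms (e_j^2 = -1): 1^2 + 2^2 + (-2)^2 = 9
v^2 = 22 - 9 = 13


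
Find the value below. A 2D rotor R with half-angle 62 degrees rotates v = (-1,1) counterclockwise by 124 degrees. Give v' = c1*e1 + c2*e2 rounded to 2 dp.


Rotor R = cos(62deg) - sin(62deg)*e12
Rotation angle theta = 2 * 62 = 124 degrees
v' = R*v*~R rotates v by theta.
cos(124deg) = -0.5592, sin(124deg) = 0.8290
v'_1 = -1*cos(124deg) - 1*sin(124deg)
= -1*(-0.5592) - 1*0.8290
= -0.27
v'_2 = -1*sin(124deg) + 1*cos(124deg)
= -1*0.8290 + 1*(-0.5592)
= -1.39
v' = -0.27*e1 - 1.39*e2


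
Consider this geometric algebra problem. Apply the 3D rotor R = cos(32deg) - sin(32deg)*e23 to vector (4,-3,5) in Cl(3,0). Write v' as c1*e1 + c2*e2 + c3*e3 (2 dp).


Rotor R = cos(32deg) - sin(32deg)*e23
Rotation angle theta = 2 * 32 = 64 degrees in the e23 plane (e2 -> e3).
The component perpendicular to the plane (e1) is invariant: v'_1 = v1 = 4.00
cos(64deg) = 0.4384, sin(64deg) = 0.8988
v'_2 = v2*cos(theta) - v3*sin(theta) = -3*0.4384 - 5*0.8988 = -5.81
v'_3 = v2*sin(theta) + v3*cos(theta) = -3*0.8988 + 5*0.4384 = -0.50
v' = 4.00*e1 - 5.81*e2 - 0.50*e3


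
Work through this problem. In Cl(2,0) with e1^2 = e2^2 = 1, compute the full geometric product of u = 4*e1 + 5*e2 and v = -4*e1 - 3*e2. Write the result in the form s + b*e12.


Expand: (4*e1 + 5*e2)(-4*e1 - 3*e2)
= 4*(-4)*e1e1 + 4*(-3)*e1e2 + 5*(-4)*e2e1 + 5*(-3)*e2e2
Using e1^2 = e2^2 = 1, e2e1 = -e1e2:
Scalar part s = 4*(-4) + 5*(-3) = -16 + (-15) = -31
Bivector part b = 4*(-3) - 5*(-4) = -12 - (-20) = 8
uv = -31 + 8*e12


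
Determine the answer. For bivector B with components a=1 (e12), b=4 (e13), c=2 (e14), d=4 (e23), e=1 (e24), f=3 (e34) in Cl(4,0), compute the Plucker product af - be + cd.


Plucker relation: af - be + cd
a*f = 1*3 = 3
b*e = 4*1 = 4
c*d = 2*4 = 8
af - be + cd = 3 - 4 + 8
= 7


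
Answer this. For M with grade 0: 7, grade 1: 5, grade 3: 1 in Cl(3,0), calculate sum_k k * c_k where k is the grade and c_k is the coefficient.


Grade-weighted sum = sum of grade_k * coefficient_k
0*7 = 0
1*5 = 5
3*1 = 3
Total = 0 + 5 + 3 = 8


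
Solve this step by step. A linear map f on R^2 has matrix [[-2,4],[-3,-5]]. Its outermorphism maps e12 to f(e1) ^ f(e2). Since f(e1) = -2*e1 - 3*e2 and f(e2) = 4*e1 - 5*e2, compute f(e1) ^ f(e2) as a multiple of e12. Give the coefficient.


The outermorphism of a linear map f sends e1^e2 to f(e1)^f(e2).
f(e1) = -2*e1 - 3*e2
f(e2) = 4*e1 - 5*e2
f(e1) ^ f(e2) = (-2*e1 - 3*e2) ^ (4*e1 - 5*e2)
= (-2)*(-5)*e12 + (-3)*4*e21
= (10 - (-12))*e12
= 22*e12
Coefficient = 22


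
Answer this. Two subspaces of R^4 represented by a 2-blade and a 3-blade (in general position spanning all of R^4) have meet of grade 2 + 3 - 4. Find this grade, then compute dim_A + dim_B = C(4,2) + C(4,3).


Meet grade = grade(A) + grade(B) - n
= 2 + 3 - 4 = 1
C(4,2) = 6
C(4,3) = 4
dim_A + dim_B = 6 + 4 = 10


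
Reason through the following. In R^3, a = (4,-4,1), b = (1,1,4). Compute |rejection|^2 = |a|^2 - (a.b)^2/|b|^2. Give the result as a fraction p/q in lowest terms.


|a|^2 = 4^2 + (-4)^2 + 1^2 = 33
|b|^2 = 1^2 + 1^2 + 4^2 = 18
a . b = 4*1 + (-4)*1 + 1*4 = 4
(a.b)^2 = 4^2 = 16
|rej|^2 = 33 - 16/18
= (594 - 16)/18
= 578/18
In lowest terms: 289/9


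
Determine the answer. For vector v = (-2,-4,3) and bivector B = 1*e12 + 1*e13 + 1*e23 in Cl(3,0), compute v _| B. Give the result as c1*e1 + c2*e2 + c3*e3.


Left contraction v _| B = <vB>_1 (grade-1 part of the geometric product vB).
Using e1_|e12 = e2, e2_|e12 = -e1, e1_|e13 = e3, e3_|e13 = -e1, e2_|e23 = e3, e3_|e23 = -e2:
e1 coeff: -v2*b12 - v3*b13 = -(-4)*(1) - (3)*(1) = 1
e2 coeff: v1*b12 - v3*b23 = (-2)*(1) - (3)*(1) = -5
e3 coeff: v1*b13 + v2*b23 = (-2)*(1) + (-4)*(1) = -6
v _| B = 1*e1 - 5*e2 - 6*e3


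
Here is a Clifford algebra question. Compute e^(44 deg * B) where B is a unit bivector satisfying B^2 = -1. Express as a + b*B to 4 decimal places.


For a unit bivector B with B^2 = -1, the exponential series gives
e^(theta*B) = cos(theta) + sin(theta)*B (the GA analogue of Euler's formula).
theta = 44 degrees = 0.767945 rad
cos(44 deg) = 0.7193
sin(44 deg) = 0.6947
exp(theta*B) = 0.7193 + 0.6947*B


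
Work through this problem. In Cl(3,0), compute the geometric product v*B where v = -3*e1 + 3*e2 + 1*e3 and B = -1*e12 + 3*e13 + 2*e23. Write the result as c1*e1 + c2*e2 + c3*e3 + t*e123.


vB has grade-1 (vector) and grade-3 (trivector) parts: vB = (v _| B) + (v ^ B).
Vector part <vB>_1:
  e1: -v2*b12 - v3*b13 = -(3)*(-1) - (1)*(3) = 0
  e2: v1*b12 - v3*b23 = (-3)*(-1) - (1)*(2) = 1
  e3: v1*b13 + v2*b23 = (-3)*(3) + (3)*(2) = -3
Trivector part <vB>_3:
  e123: v1*b23 - v2*b13 + v3*b12 = (-3)*(2) - (3)*(3) + (1)*(-1) = -16
vB = 0*e1 + 1*e2 - 3*e3 - 16*e123


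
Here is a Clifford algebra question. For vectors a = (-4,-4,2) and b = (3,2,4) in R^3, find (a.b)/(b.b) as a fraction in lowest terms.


Projection coefficient = (a . b) / (b . b)
a . b = (-4)*3 + (-4)*2 + 2*4
= -12 + (-8) + 8 = -12
b . b = 3^2 + 2^2 + 4^2
= 9 + 4 + 16 = 29
Coefficient = -12/29
In lowest terms: -12/29


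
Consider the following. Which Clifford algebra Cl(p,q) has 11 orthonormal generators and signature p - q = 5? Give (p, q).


We need p + q = 11 and p - q = 5.
Adding: 2p = 11 + 5 = 16, so p = 8.
Then q = 11 - 8 = 3.
(p, q) = (8, 3)


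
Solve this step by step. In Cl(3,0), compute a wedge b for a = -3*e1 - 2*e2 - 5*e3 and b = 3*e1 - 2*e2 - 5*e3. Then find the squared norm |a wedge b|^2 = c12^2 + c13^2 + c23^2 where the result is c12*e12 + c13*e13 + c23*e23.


a wedge b = (a1*b2 - a2*b1)*e12 + (a1*b3 - a3*b1)*e13 + (a2*b3 - a3*b2)*e23
e12 coeff: (-3)*(-2) - (-2)*3 = 6 - (-6) = 12
e13 coeff: (-3)*(-5) - (-5)*3 = 15 - (-15) = 30
e23 coeff: (-2)*(-5) - (-5)*(-2) = 10 - 10 = 0
|a wedge b|^2 = 12^2 + 30^2 + 0^2
= 144 + 900 + 0
= 1044


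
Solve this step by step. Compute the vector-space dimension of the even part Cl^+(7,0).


Even subalgebra dimension = 2^(n-1)
n = 7 + 0 = 7
2^(7 - 1) = 2^6 = 64
Verification: sum of C(7,k) for even k = 1 + 21 + 35 + 7 = 64
Result = 64


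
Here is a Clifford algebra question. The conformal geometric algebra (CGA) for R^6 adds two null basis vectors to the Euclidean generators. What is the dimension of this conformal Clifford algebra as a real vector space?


The conformal model of R^6 uses Cl(7,1): the 6 Euclidean generators plus two extra orthogonal generators e+ (e+^2 = +1) and e- (e-^2 = -1), from which the null vectors e0, einf are built.
Number of generators m = 6 + 2 = 8.
dim Cl(p,q) = 2^m = 2^8 = 256


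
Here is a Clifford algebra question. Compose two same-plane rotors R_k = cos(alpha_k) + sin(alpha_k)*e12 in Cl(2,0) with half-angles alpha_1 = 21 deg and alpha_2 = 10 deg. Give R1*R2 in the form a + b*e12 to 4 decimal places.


Same-plane rotors commute and their half-angles add:
R1*R2 = cos(a1 + a2) + sin(a1 + a2)*e12.
a1 + a2 = 21 + 10 = 31 deg
cos(31 deg) = 0.8572
sin(31 deg) = 0.5150
R1*R2 = 0.8572 + 0.5150*e12


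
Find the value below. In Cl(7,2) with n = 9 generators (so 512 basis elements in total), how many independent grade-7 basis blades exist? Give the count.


Number of grade-k basis blades in Cl(p,q) with n = p + q is C(n, k).
n = 7 + 2 = 9
C(9, 7) = 9! / (7! * 2!)
= 362880 / (5040 * 2)
= 36


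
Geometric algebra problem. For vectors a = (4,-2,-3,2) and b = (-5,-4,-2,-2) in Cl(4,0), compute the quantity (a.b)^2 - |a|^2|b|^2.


a . b = 4*(-5) + (-2)*(-4) + (-3)*(-2) + 2*(-2)
= -20 + 8 + 6 + (-4) = -10
|a|^2 = 4^2 + (-2)^2 + (-3)^2 + 2^2 = 33
|b|^2 = (-5)^2 + (-4)^2 + (-2)^2 + (-2)^2 = 49
(a.b)^2 = (-10)^2 = 100
|a|^2 * |b|^2 = 33 * 49 = 1617
Result = 100 - 1617 = -1517


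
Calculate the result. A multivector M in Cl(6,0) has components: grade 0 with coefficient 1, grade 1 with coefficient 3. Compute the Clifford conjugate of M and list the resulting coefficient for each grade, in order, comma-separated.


Clifford conjugate sign for grade k: (-1)^(k(k+1)/2)
Grade 0: (-1)^(0*1/2) = (-1)^0 = 1, coeff 1 -> 1
Grade 1: (-1)^(1*2/2) = (-1)^1 = -1, coeff 3 -> -3
Conjugated coefficients: 1, -3


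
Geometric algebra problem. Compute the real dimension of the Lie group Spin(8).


Spin(n) double-covers SO(n); both have Lie algebra so(n) of dimension n(n-1)/2.
n = 8
n(n-1) = 8 * 7 = 56
dim Spin(8) = 56/2 = 28


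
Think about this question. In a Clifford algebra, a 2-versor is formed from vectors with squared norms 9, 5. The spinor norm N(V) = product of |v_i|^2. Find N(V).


Spinor norm N(V) = |v1|^2 * |v2|^2 * ... * |v2|^2
= 9 * 5
Running product: 9, 45
N(V) = 45


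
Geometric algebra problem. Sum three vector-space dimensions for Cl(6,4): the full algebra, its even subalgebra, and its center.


n = 6 + 4 = 10
Total dim = 2^10 = 1024
Even subalgebra dim = 2^9 = 512
n is even, so center dim = 1
Sum = 1024 + 512 + 1 = 1537


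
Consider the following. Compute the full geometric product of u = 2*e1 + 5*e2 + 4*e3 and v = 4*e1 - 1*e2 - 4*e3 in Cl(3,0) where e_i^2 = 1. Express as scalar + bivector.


In Cl(3,0): e_i^2 = 1, e_ie_j = -e_je_i for i != j.
Scalar part = u . v = 2*4 + 5*(-1) + 4*(-4)
= 8 + (-5) + (-16) = -13
e12 coeff = 2*(-1) - 5*4 = -2 - 20 = -22
e13 coeff = 2*(-4) - 4*4 = -8 - 16 = -24
e23 coeff = 5*(-4) - 4*(-1) = -20 - (-4) = -16
uv = -13 - 22*e12 - 24*e13 - 16*e23


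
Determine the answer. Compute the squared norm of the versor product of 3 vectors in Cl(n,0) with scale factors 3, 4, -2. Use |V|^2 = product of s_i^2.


Each vector v_i has |v_i|^2 = s_i^2
Squared scales: 3^2 = 9, 4^2 = 16, (-2)^2 = 4
|V|^2 = 9 * 16 * 4
= 576


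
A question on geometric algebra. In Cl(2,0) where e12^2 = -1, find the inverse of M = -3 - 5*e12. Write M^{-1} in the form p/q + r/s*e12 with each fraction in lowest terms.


M = -3 - 5*e12, where e12^2 = -1.
Since M commutes with its reverse ~M = a - b*e12, M * ~M = a^2 - b^2*e12^2 = a^2 + b^2.
So M^{-1} = ~M / (a^2 + b^2) = (a - b*e12)/(a^2 + b^2).
a^2 + b^2 = 9 + 25 = 34
Scalar part = -3/34 = -3/34
Bivector coeff = 5/34 = 5/34
M^{-1} = -3/34 + 5/34*e12


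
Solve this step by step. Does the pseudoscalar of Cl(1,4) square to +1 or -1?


The pseudoscalar I = e1...e_n (product of all n generators) of Cl(p,q) satisfies I^2 = (-1)^(q + n(n-1)/2).
p = 1, q = 4, n = p + q = 5
n(n-1)/2 = 5 * 4 / 2 = 10
Exponent = q + n(n-1)/2 = 4 + 10 = 14
I^2 = (-1)^14 = +1


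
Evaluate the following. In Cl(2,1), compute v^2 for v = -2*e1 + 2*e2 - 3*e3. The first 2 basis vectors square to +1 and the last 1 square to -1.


v^2 = sum of c_i^2 * e_i^2
Positive signature terms (e_i^2 = +1): (-2)^2 + 2^2 = 8
Negative signature terms (e_j^2 = -1): (-3)^2 = 9
v^2 = 8 - 9 = -1


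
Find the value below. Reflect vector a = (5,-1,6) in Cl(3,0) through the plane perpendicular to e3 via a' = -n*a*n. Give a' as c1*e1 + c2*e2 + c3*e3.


Reflection formula: a' = -n*a*n, with n = e3 (unit vector, n^2 = 1).
For reflection through hyperplane perp to e3:
The component along e3 flips sign, others stay.
a = (5, -1, 6)
a' = (5, -1, -6)
a' = 5*e1 - 1*e2 - 6*e3


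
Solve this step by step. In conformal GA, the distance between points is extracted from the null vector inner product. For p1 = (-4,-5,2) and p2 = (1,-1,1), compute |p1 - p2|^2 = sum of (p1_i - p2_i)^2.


p1 - p2 = (-5, -4, 1)
|p1 - p2|^2 = (-5)^2 + (-4)^2 + 1^2
= 25 + 16 + 1
= 42


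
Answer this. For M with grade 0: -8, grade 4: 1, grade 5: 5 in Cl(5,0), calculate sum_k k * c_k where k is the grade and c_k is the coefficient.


Grade-weighted sum = sum of grade_k * coefficient_k
0*(-8) = 0
4*1 = 4
5*5 = 25
Total = 0 + 4 + 25 = 29


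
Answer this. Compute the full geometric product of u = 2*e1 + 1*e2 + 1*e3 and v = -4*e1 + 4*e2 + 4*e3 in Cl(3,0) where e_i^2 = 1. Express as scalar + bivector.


In Cl(3,0): e_i^2 = 1, e_ie_j = -e_je_i for i != j.
Scalar part = u . v = 2*(-4) + 1*4 + 1*4
= -8 + 4 + 4 = 0
e12 coeff = 2*4 - 1*(-4) = 8 - (-4) = 12
e13 coeff = 2*4 - 1*(-4) = 8 - (-4) = 12
e23 coeff = 1*4 - 1*4 = 4 - 4 = 0
uv = 0 + 12*e12 + 12*e13 + 0*e23


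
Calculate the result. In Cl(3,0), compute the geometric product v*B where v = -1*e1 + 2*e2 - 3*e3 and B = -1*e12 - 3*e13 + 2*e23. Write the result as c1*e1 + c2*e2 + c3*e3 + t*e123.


vB has grade-1 (vector) and grade-3 (trivector) parts: vB = (v _| B) + (v ^ B).
Vector part <vB>_1:
  e1: -v2*b12 - v3*b13 = -(2)*(-1) - (-3)*(-3) = -7
  e2: v1*b12 - v3*b23 = (-1)*(-1) - (-3)*(2) = 7
  e3: v1*b13 + v2*b23 = (-1)*(-3) + (2)*(2) = 7
Trivector part <vB>_3:
  e123: v1*b23 - v2*b13 + v3*b12 = (-1)*(2) - (2)*(-3) + (-3)*(-1) = 7
vB = -7*e1 + 7*e2 + 7*e3 + 7*e123


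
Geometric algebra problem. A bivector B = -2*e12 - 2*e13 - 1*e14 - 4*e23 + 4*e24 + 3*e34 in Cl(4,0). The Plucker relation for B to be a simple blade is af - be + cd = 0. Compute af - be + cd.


Plucker relation: af - be + cd
a*f = (-2)*3 = -6
b*e = (-2)*4 = -8
c*d = (-1)*(-4) = 4
af - be + cd = -6 - (-8) + 4
= 6


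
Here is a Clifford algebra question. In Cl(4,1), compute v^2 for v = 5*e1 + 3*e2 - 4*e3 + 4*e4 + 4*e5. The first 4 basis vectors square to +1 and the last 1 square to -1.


v^2 = sum of c_i^2 * e_i^2
Positive signature terms (e_i^2 = +1): 5^2 + 3^2 + (-4)^2 + 4^2 = 66
Negative signature terms (e_j^2 = -1): 4^2 = 16
v^2 = 66 - 16 = 50


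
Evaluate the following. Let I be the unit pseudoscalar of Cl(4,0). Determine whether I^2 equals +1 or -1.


The pseudoscalar I = e1...e_n (product of all n generators) of Cl(p,q) satisfies I^2 = (-1)^(q + n(n-1)/2).
p = 4, q = 0, n = p + q = 4
n(n-1)/2 = 4 * 3 / 2 = 6
Exponent = q + n(n-1)/2 = 0 + 6 = 6
I^2 = (-1)^6 = +1


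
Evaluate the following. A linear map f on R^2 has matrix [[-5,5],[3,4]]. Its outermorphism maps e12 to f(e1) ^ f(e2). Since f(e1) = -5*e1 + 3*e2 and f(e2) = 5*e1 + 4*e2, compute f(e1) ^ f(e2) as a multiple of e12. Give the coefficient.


The outermorphism of a linear map f sends e1^e2 to f(e1)^f(e2).
f(e1) = -5*e1 + 3*e2
f(e2) = 5*e1 + 4*e2
f(e1) ^ f(e2) = (-5*e1 + 3*e2) ^ (5*e1 + 4*e2)
= (-5)*4*e12 + 3*5*e21
= (-20 - 15)*e12
= -35*e12
Coefficient = -35


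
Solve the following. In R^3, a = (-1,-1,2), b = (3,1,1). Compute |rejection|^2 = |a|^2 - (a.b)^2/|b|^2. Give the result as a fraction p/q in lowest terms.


|a|^2 = (-1)^2 + (-1)^2 + 2^2 = 6
|b|^2 = 3^2 + 1^2 + 1^2 = 11
a . b = (-1)*3 + (-1)*1 + 2*1 = -2
(a.b)^2 = (-2)^2 = 4
|rej|^2 = 6 - 4/11
= (66 - 4)/11
= 62/11
In lowest terms: 62/11


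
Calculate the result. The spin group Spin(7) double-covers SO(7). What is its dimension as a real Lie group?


Spin(n) double-covers SO(n); both have Lie algebra so(n) of dimension n(n-1)/2.
n = 7
n(n-1) = 7 * 6 = 42
dim Spin(7) = 42/2 = 21


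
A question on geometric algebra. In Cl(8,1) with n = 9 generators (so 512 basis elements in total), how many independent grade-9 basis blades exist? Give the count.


Number of grade-k basis blades in Cl(p,q) with n = p + q is C(n, k).
n = 8 + 1 = 9
C(9, 9) = 9! / (9! * 0!)
= 362880 / (362880 * 1)
= 1


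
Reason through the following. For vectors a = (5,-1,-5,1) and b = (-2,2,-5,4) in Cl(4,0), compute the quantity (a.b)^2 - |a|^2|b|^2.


a . b = 5*(-2) + (-1)*2 + (-5)*(-5) + 1*4
= -10 + (-2) + 25 + 4 = 17
|a|^2 = 5^2 + (-1)^2 + (-5)^2 + 1^2 = 52
|b|^2 = (-2)^2 + 2^2 + (-5)^2 + 4^2 = 49
(a.b)^2 = 17^2 = 289
|a|^2 * |b|^2 = 52 * 49 = 2548
Result = 289 - 2548 = -2259


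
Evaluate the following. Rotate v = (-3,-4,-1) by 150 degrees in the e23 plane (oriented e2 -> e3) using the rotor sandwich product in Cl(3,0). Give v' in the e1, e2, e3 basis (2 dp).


Rotor R = cos(75deg) - sin(75deg)*e23
Rotation angle theta = 2 * 75 = 150 degrees in the e23 plane (e2 -> e3).
The component perpendicular to the plane (e1) is invariant: v'_1 = v1 = -3.00
cos(150deg) = -0.8660, sin(150deg) = 0.5000
v'_2 = v2*cos(theta) - v3*sin(theta) = -4*(-0.8660) - (-1)*0.5000 = 3.96
v'_3 = v2*sin(theta) + v3*cos(theta) = -4*0.5000 + (-1)*(-0.8660) = -1.13
v' = -3.00*e1 + 3.96*e2 - 1.13*e3


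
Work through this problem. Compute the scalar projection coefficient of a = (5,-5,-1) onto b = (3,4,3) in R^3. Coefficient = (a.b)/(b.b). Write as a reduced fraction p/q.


Projection coefficient = (a . b) / (b . b)
a . b = 5*3 + (-5)*4 + (-1)*3
= 15 + (-20) + (-3) = -8
b . b = 3^2 + 4^2 + 3^2
= 9 + 16 + 9 = 34
Coefficient = -8/34
In lowest terms: -4/17


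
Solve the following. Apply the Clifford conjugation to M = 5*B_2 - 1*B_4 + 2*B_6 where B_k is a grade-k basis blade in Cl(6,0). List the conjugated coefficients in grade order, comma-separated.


Clifford conjugate sign for grade k: (-1)^(k(k+1)/2)
Grade 2: (-1)^(2*3/2) = (-1)^3 = -1, coeff 5 -> -5
Grade 4: (-1)^(4*5/2) = (-1)^10 = 1, coeff -1 -> -1
Grade 6: (-1)^(6*7/2) = (-1)^21 = -1, coeff 2 -> -2
Conjugated coefficients: -5, -1, -2


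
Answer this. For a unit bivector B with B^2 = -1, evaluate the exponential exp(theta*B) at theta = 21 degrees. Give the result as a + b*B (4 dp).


For a unit bivector B with B^2 = -1, the exponential series gives
e^(theta*B) = cos(theta) + sin(theta)*B (the GA analogue of Euler's formula).
theta = 21 degrees = 0.366519 rad
cos(21 deg) = 0.9336
sin(21 deg) = 0.3584
exp(theta*B) = 0.9336 + 0.3584*B


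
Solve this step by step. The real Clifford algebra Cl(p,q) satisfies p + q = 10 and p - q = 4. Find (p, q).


We need p + q = 10 and p - q = 4.
Adding: 2p = 10 + 4 = 14, so p = 7.
Then q = 10 - 7 = 3.
(p, q) = (7, 3)


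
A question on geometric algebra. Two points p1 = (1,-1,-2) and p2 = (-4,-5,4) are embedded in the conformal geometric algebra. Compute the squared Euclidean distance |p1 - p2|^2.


p1 - p2 = (5, 4, -6)
|p1 - p2|^2 = 5^2 + 4^2 + (-6)^2
= 25 + 16 + 36
= 77


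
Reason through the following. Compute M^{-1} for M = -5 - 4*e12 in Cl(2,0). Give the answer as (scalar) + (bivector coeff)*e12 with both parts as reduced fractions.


M = -5 - 4*e12, where e12^2 = -1.
Since M commutes with its reverse ~M = a - b*e12, M * ~M = a^2 - b^2*e12^2 = a^2 + b^2.
So M^{-1} = ~M / (a^2 + b^2) = (a - b*e12)/(a^2 + b^2).
a^2 + b^2 = 25 + 16 = 41
Scalar part = -5/41 = -5/41
Bivector coeff = 4/41 = 4/41
M^{-1} = -5/41 + 4/41*e12


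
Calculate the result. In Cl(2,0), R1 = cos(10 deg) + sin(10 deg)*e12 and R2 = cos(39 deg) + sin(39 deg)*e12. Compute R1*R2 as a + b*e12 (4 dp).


Same-plane rotors commute and their half-angles add:
R1*R2 = cos(a1 + a2) + sin(a1 + a2)*e12.
a1 + a2 = 10 + 39 = 49 deg
cos(49 deg) = 0.6561
sin(49 deg) = 0.7547
R1*R2 = 0.6561 + 0.7547*e12


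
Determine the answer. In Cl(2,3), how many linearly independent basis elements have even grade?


Even subalgebra dimension = 2^(n-1)
n = 2 + 3 = 5
2^(5 - 1) = 2^4 = 16
Verification: sum of C(5,k) for even k = 1 + 10 + 5 = 16
Result = 16


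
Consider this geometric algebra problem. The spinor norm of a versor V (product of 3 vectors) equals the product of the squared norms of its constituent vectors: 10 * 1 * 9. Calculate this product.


Spinor norm N(V) = |v1|^2 * |v2|^2 * ... * |v3|^2
= 10 * 1 * 9
Running product: 10, 10, 90
N(V) = 90


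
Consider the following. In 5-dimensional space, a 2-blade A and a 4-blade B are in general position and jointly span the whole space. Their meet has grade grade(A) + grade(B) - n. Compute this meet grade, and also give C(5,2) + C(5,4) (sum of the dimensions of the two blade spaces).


Meet grade = grade(A) + grade(B) - n
= 2 + 4 - 5 = 1
C(5,2) = 10
C(5,4) = 5
dim_A + dim_B = 10 + 5 = 15


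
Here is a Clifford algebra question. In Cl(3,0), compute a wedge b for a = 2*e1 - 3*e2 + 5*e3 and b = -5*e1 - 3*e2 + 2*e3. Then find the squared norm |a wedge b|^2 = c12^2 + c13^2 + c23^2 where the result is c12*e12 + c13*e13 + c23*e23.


a wedge b = (a1*b2 - a2*b1)*e12 + (a1*b3 - a3*b1)*e13 + (a2*b3 - a3*b2)*e23
e12 coeff: 2*(-3) - (-3)*(-5) = -6 - 15 = -21
e13 coeff: 2*2 - 5*(-5) = 4 - (-25) = 29
e23 coeff: (-3)*2 - 5*(-3) = -6 - (-15) = 9
|a wedge b|^2 = (-21)^2 + 29^2 + 9^2
= 441 + 841 + 81
= 1363


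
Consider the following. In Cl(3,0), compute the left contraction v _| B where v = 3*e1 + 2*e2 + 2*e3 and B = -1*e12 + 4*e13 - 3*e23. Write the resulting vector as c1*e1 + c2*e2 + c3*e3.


Left contraction v _| B = <vB>_1 (grade-1 part of the geometric product vB).
Using e1_|e12 = e2, e2_|e12 = -e1, e1_|e13 = e3, e3_|e13 = -e1, e2_|e23 = e3, e3_|e23 = -e2:
e1 coeff: -v2*b12 - v3*b13 = -(2)*(-1) - (2)*(4) = -6
e2 coeff: v1*b12 - v3*b23 = (3)*(-1) - (2)*(-3) = 3
e3 coeff: v1*b13 + v2*b23 = (3)*(4) + (2)*(-3) = 6
v _| B = -6*e1 + 3*e2 + 6*e3


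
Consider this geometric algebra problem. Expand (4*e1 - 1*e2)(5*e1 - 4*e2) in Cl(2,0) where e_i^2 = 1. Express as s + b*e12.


Expand: (4*e1 - 1*e2)(5*e1 - 4*e2)
= 4*5*e1e1 + 4*(-4)*e1e2 + (-1)*5*e2e1 + (-1)*(-4)*e2e2
Using e1^2 = e2^2 = 1, e2e1 = -e1e2:
Scalar part s = 4*5 + (-1)*(-4) = 20 + 4 = 24
Bivector part b = 4*(-4) - (-1)*5 = -16 - (-5) = -11
uv = 24 - 11*e12


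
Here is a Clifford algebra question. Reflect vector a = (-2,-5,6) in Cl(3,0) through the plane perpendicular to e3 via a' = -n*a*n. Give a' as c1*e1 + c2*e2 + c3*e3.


Reflection formula: a' = -n*a*n, with n = e3 (unit vector, n^2 = 1).
For reflection through hyperplane perp to e3:
The component along e3 flips sign, others stay.
a = (-2, -5, 6)
a' = (-2, -5, -6)
a' = -2*e1 - 5*e2 - 6*e3


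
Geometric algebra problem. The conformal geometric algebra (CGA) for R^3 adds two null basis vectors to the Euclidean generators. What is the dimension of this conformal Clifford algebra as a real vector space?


The conformal model of R^3 uses Cl(4,1): the 3 Euclidean generators plus two extra orthogonal generators e+ (e+^2 = +1) and e- (e-^2 = -1), from which the null vectors e0, einf are built.
Number of generators m = 3 + 2 = 5.
dim Cl(p,q) = 2^m = 2^5 = 32


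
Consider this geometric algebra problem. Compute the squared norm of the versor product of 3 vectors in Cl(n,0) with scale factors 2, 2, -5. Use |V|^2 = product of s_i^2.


Each vector v_i has |v_i|^2 = s_i^2
Squared scales: 2^2 = 4, 2^2 = 4, (-5)^2 = 25
|V|^2 = 4 * 4 * 25
= 400


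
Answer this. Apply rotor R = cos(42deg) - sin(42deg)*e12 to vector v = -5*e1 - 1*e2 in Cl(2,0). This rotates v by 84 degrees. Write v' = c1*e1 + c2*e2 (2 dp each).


Rotor R = cos(42deg) - sin(42deg)*e12
Rotation angle theta = 2 * 42 = 84 degrees
v' = R*v*~R rotates v by theta.
cos(84deg) = 0.1045, sin(84deg) = 0.9945
v'_1 = -5*cos(84deg) - (-1)*sin(84deg)
= -5*0.1045 - (-1)*0.9945
= 0.47
v'_2 = -5*sin(84deg) + (-1)*cos(84deg)
= -5*0.9945 + (-1)*0.1045
= -5.08
v' = 0.47*e1 - 5.08*e2


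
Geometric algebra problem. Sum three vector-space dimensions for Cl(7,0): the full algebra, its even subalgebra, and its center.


n = 7 + 0 = 7
Total dim = 2^7 = 128
Even subalgebra dim = 2^6 = 64
n is odd, so center dim = 2
Sum = 128 + 64 + 2 = 194


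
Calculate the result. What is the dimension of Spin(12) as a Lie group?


Spin(n) double-covers SO(n); both have Lie algebra so(n) of dimension n(n-1)/2.
n = 12
n(n-1) = 12 * 11 = 132
dim Spin(12) = 132/2 = 66


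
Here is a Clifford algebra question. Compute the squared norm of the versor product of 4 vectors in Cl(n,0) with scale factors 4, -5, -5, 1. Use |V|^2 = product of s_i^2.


Each vector v_i has |v_i|^2 = s_i^2
Squared scales: 4^2 = 16, (-5)^2 = 25, (-5)^2 = 25, 1^2 = 1
|V|^2 = 16 * 25 * 25 * 1
= 10000


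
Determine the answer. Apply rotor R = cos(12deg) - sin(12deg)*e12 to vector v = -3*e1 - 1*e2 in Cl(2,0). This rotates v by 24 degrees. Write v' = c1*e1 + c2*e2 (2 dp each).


Rotor R = cos(12deg) - sin(12deg)*e12
Rotation angle theta = 2 * 12 = 24 degrees
v' = R*v*~R rotates v by theta.
cos(24deg) = 0.9135, sin(24deg) = 0.4067
v'_1 = -3*cos(24deg) - (-1)*sin(24deg)
= -3*0.9135 - (-1)*0.4067
= -2.33
v'_2 = -3*sin(24deg) + (-1)*cos(24deg)
= -3*0.4067 + (-1)*0.9135
= -2.13
v' = -2.33*e1 - 2.13*e2


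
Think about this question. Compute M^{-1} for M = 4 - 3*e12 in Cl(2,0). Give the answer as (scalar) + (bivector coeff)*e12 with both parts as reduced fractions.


M = 4 - 3*e12, where e12^2 = -1.
Since M commutes with its reverse ~M = a - b*e12, M * ~M = a^2 - b^2*e12^2 = a^2 + b^2.
So M^{-1} = ~M / (a^2 + b^2) = (a - b*e12)/(a^2 + b^2).
a^2 + b^2 = 16 + 9 = 25
Scalar part = 4/25 = 4/25
Bivector coeff = 3/25 = 3/25
M^{-1} = 4/25 + 3/25*e12


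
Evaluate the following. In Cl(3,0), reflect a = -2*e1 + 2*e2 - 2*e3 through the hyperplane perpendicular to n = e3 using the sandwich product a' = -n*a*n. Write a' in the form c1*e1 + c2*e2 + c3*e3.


Reflection formula: a' = -n*a*n, with n = e3 (unit vector, n^2 = 1).
For reflection through hyperplane perp to e3:
The component along e3 flips sign, others stay.
a = (-2, 2, -2)
a' = (-2, 2, 2)
a' = -2*e1 + 2*e2 + 2*e3


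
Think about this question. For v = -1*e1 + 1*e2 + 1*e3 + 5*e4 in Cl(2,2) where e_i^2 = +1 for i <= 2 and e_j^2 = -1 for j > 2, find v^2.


v^2 = sum of c_i^2 * e_i^2
Positive signature terms (e_i^2 = +1): (-1)^2 + 1^2 = 2
Negative signature terms (e_j^2 = -1): 1^2 + 5^2 = 26
v^2 = 2 - 26 = -24


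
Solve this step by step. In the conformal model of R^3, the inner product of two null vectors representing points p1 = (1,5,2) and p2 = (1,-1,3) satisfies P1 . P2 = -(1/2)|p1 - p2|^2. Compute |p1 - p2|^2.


p1 - p2 = (0, 6, -1)
|p1 - p2|^2 = 0^2 + 6^2 + (-1)^2
= 0 + 36 + 1
= 37


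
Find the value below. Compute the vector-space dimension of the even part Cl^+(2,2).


Even subalgebra dimension = 2^(n-1)
n = 2 + 2 = 4
2^(4 - 1) = 2^3 = 8
Verification: sum of C(4,k) for even k = 1 + 6 + 1 = 8
Result = 8


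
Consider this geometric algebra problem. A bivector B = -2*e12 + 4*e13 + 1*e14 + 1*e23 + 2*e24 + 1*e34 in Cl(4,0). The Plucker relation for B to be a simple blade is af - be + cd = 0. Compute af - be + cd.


Plucker relation: af - be + cd
a*f = (-2)*1 = -2
b*e = 4*2 = 8
c*d = 1*1 = 1
af - be + cd = -2 - 8 + 1
= -9


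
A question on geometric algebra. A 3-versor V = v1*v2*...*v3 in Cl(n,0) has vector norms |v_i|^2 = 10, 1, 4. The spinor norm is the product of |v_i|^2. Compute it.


Spinor norm N(V) = |v1|^2 * |v2|^2 * ... * |v3|^2
= 10 * 1 * 4
Running product: 10, 10, 40
N(V) = 40


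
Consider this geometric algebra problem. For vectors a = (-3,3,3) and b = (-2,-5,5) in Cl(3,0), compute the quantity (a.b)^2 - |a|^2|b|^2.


a . b = (-3)*(-2) + 3*(-5) + 3*5
= 6 + (-15) + 15 = 6
|a|^2 = (-3)^2 + 3^2 + 3^2 = 27
|b|^2 = (-2)^2 + (-5)^2 + 5^2 = 54
(a.b)^2 = 6^2 = 36
|a|^2 * |b|^2 = 27 * 54 = 1458
Result = 36 - 1458 = -1422


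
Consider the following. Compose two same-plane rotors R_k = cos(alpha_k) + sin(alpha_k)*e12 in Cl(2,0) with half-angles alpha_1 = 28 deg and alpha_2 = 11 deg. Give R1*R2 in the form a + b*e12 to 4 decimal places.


Same-plane rotors commute and their half-angles add:
R1*R2 = cos(a1 + a2) + sin(a1 + a2)*e12.
a1 + a2 = 28 + 11 = 39 deg
cos(39 deg) = 0.7771
sin(39 deg) = 0.6293
R1*R2 = 0.7771 + 0.6293*e12


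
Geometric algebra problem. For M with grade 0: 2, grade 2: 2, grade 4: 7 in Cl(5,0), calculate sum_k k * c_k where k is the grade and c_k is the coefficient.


Grade-weighted sum = sum of grade_k * coefficient_k
0*2 = 0
2*2 = 4
4*7 = 28
Total = 0 + 4 + 28 = 32


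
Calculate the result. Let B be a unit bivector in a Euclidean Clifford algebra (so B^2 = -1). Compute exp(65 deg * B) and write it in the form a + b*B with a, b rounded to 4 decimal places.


For a unit bivector B with B^2 = -1, the exponential series gives
e^(theta*B) = cos(theta) + sin(theta)*B (the GA analogue of Euler's formula).
theta = 65 degrees = 1.134464 rad
cos(65 deg) = 0.4226
sin(65 deg) = 0.9063
exp(theta*B) = 0.4226 + 0.9063*B


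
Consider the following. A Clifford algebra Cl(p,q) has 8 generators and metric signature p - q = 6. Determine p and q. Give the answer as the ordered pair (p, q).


We need p + q = 8 and p - q = 6.
Adding: 2p = 8 + 6 = 14, so p = 7.
Then q = 8 - 7 = 1.
(p, q) = (7, 1)


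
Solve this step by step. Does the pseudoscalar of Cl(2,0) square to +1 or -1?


The pseudoscalar I = e1...e_n (product of all n generators) of Cl(p,q) satisfies I^2 = (-1)^(q + n(n-1)/2).
p = 2, q = 0, n = p + q = 2
n(n-1)/2 = 2 * 1 / 2 = 1
Exponent = q + n(n-1)/2 = 0 + 1 = 1
I^2 = (-1)^1 = -1


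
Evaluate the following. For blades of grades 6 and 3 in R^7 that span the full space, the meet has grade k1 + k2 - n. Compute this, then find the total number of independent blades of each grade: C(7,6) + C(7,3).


Meet grade = grade(A) + grade(B) - n
= 6 + 3 - 7 = 2
C(7,6) = 7
C(7,3) = 35
dim_A + dim_B = 7 + 35 = 42


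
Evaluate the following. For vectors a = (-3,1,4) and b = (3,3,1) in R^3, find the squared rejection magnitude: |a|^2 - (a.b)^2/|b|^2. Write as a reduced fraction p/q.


|a|^2 = (-3)^2 + 1^2 + 4^2 = 26
|b|^2 = 3^2 + 3^2 + 1^2 = 19
a . b = (-3)*3 + 1*3 + 4*1 = -2
(a.b)^2 = (-2)^2 = 4
|rej|^2 = 26 - 4/19
= (494 - 4)/19
= 490/19
In lowest terms: 490/19


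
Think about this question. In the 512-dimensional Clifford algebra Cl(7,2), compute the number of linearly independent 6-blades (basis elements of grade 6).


Number of grade-k basis blades in Cl(p,q) with n = p + q is C(n, k).
n = 7 + 2 = 9
C(9, 6) = 9! / (6! * 3!)
= 362880 / (720 * 6)
= 84


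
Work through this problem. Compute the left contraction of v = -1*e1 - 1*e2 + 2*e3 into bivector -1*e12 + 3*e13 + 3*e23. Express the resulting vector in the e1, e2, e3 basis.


Left contraction v _| B = <vB>_1 (grade-1 part of the geometric product vB).
Using e1_|e12 = e2, e2_|e12 = -e1, e1_|e13 = e3, e3_|e13 = -e1, e2_|e23 = e3, e3_|e23 = -e2:
e1 coeff: -v2*b12 - v3*b13 = -(-1)*(-1) - (2)*(3) = -7
e2 coeff: v1*b12 - v3*b23 = (-1)*(-1) - (2)*(3) = -5
e3 coeff: v1*b13 + v2*b23 = (-1)*(3) + (-1)*(3) = -6
v _| B = -7*e1 - 5*e2 - 6*e3


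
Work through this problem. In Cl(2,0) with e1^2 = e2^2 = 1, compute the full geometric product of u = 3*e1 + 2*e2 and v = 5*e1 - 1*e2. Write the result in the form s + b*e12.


Expand: (3*e1 + 2*e2)(5*e1 - 1*e2)
= 3*5*e1e1 + 3*(-1)*e1e2 + 2*5*e2e1 + 2*(-1)*e2e2
Using e1^2 = e2^2 = 1, e2e1 = -e1e2:
Scalar part s = 3*5 + 2*(-1) = 15 + (-2) = 13
Bivector part b = 3*(-1) - 2*5 = -3 - 10 = -13
uv = 13 - 13*e12


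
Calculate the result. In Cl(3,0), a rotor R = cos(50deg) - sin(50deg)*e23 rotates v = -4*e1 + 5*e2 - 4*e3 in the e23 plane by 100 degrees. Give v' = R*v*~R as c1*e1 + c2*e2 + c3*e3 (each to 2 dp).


Rotor R = cos(50deg) - sin(50deg)*e23
Rotation angle theta = 2 * 50 = 100 degrees in the e23 plane (e2 -> e3).
The component perpendicular to the plane (e1) is invariant: v'_1 = v1 = -4.00
cos(100deg) = -0.1736, sin(100deg) = 0.9848
v'_2 = v2*cos(theta) - v3*sin(theta) = 5*(-0.1736) - (-4)*0.9848 = 3.07
v'_3 = v2*sin(theta) + v3*cos(theta) = 5*0.9848 + (-4)*(-0.1736) = 5.62
v' = -4.00*e1 + 3.07*e2 + 5.62*e3


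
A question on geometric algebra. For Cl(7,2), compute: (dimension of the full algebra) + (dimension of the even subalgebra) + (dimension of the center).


n = 7 + 2 = 9
Total dim = 2^9 = 512
Even subalgebra dim = 2^8 = 256
n is odd, so center dim = 2
Sum = 512 + 256 + 2 = 770


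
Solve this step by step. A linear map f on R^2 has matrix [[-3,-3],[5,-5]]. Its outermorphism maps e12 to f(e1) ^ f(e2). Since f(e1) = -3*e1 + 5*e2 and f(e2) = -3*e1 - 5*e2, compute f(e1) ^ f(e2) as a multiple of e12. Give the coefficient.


The outermorphism of a linear map f sends e1^e2 to f(e1)^f(e2).
f(e1) = -3*e1 + 5*e2
f(e2) = -3*e1 - 5*e2
f(e1) ^ f(e2) = (-3*e1 + 5*e2) ^ (-3*e1 - 5*e2)
= (-3)*(-5)*e12 + 5*(-3)*e21
= (15 - (-15))*e12
= 30*e12
Coefficient = 30


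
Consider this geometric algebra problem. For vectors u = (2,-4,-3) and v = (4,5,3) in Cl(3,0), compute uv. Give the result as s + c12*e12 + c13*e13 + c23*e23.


In Cl(3,0): e_i^2 = 1, e_ie_j = -e_je_i for i != j.
Scalar part = u . v = 2*4 + (-4)*5 + (-3)*3
= 8 + (-20) + (-9) = -21
e12 coeff = 2*5 - (-4)*4 = 10 - (-16) = 26
e13 coeff = 2*3 - (-3)*4 = 6 - (-12) = 18
e23 coeff = (-4)*3 - (-3)*5 = -12 - (-15) = 3
uv = -21 + 26*e12 + 18*e13 + 3*e23


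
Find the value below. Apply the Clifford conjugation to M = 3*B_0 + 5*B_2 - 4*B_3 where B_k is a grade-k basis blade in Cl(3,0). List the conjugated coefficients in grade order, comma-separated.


Clifford conjugate sign for grade k: (-1)^(k(k+1)/2)
Grade 0: (-1)^(0*1/2) = (-1)^0 = 1, coeff 3 -> 3
Grade 2: (-1)^(2*3/2) = (-1)^3 = -1, coeff 5 -> -5
Grade 3: (-1)^(3*4/2) = (-1)^6 = 1, coeff -4 -> -4
Conjugated coefficients: 3, -5, -4


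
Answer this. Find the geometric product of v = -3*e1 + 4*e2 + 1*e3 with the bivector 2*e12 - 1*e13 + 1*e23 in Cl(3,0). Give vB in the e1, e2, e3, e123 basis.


vB has grade-1 (vector) and grade-3 (trivector) parts: vB = (v _| B) + (v ^ B).
Vector part <vB>_1:
  e1: -v2*b12 - v3*b13 = -(4)*(2) - (1)*(-1) = -7
  e2: v1*b12 - v3*b23 = (-3)*(2) - (1)*(1) = -7
  e3: v1*b13 + v2*b23 = (-3)*(-1) + (4)*(1) = 7
Trivector part <vB>_3:
  e123: v1*b23 - v2*b13 + v3*b12 = (-3)*(1) - (4)*(-1) + (1)*(2) = 3
vB = -7*e1 - 7*e2 + 7*e3 + 3*e123


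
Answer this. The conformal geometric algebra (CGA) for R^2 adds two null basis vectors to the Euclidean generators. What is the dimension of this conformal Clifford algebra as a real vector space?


The conformal model of R^2 uses Cl(3,1): the 2 Euclidean generators plus two extra orthogonal generators e+ (e+^2 = +1) and e- (e-^2 = -1), from which the null vectors e0, einf are built.
Number of generators m = 2 + 2 = 4.
dim Cl(p,q) = 2^m = 2^4 = 16


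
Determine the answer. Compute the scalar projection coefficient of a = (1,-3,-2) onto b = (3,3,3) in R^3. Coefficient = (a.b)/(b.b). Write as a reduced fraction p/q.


Projection coefficient = (a . b) / (b . b)
a . b = 1*3 + (-3)*3 + (-2)*3
= 3 + (-9) + (-6) = -12
b . b = 3^2 + 3^2 + 3^2
= 9 + 9 + 9 = 27
Coefficient = -12/27
In lowest terms: -4/9


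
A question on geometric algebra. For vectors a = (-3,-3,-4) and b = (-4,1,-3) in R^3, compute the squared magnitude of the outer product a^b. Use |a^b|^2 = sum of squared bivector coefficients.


a wedge b = (a1*b2 - a2*b1)*e12 + (a1*b3 - a3*b1)*e13 + (a2*b3 - a3*b2)*e23
e12 coeff: (-3)*1 - (-3)*(-4) = -3 - 12 = -15
e13 coeff: (-3)*(-3) - (-4)*(-4) = 9 - 16 = -7
e23 coeff: (-3)*(-3) - (-4)*1 = 9 - (-4) = 13
|a wedge b|^2 = (-15)^2 + (-7)^2 + 13^2
= 225 + 49 + 169
= 443


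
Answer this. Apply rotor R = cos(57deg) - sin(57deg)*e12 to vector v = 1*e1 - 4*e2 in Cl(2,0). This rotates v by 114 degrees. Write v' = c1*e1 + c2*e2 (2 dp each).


Rotor R = cos(57deg) - sin(57deg)*e12
Rotation angle theta = 2 * 57 = 114 degrees
v' = R*v*~R rotates v by theta.
cos(114deg) = -0.4067, sin(114deg) = 0.9135
v'_1 = 1*cos(114deg) - (-4)*sin(114deg)
= 1*(-0.4067) - (-4)*0.9135
= 3.25
v'_2 = 1*sin(114deg) + (-4)*cos(114deg)
= 1*0.9135 + (-4)*(-0.4067)
= 2.54
v' = 3.25*e1 + 2.54*e2
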